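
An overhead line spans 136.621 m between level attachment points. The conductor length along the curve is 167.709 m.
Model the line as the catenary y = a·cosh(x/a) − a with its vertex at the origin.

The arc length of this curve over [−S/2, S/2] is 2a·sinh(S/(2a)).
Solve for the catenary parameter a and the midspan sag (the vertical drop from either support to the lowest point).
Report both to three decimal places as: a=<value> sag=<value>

seed: a₀ = √(S³/(24(L−S))) = √(136.621³/(24·31.088)) = 58.462068
iter 1: u=1.168458  f(a)=+2.193e+00  f'(a)=-1.216e+00  a ← 58.462068 − (+2.193e+00/-1.216e+00) = 60.265145
iter 2: u=1.133499  f(a)=+1.055e-01  f'(a)=-1.102e+00  a ← 60.265145 − (+1.055e-01/-1.102e+00) = 60.360942
iter 3: u=1.131700  f(a)=+2.718e-04  f'(a)=-1.096e+00  a ← 60.360942 − (+2.718e-04/-1.096e+00) = 60.361190
iter 4: u=1.131696  f(a)=+1.813e-09  f'(a)=-1.096e+00  a ← 60.361190 − (+1.813e-09/-1.096e+00) = 60.361190
iter 5: u=1.131696  f(a)=+0.000e+00  f'(a)=-1.096e+00  a ← 60.361190 − (+0.000e+00/-1.096e+00) = 60.361190
converged: |Δa| < 1e-12 after 5 iterations
sag = a·(cosh(S/(2a)) − 1) = 60.361190·(cosh(1.131696) − 1) = 42.958946
T_max/T_min = cosh(S/(2a)) = 1.711698

a=60.361 sag=42.959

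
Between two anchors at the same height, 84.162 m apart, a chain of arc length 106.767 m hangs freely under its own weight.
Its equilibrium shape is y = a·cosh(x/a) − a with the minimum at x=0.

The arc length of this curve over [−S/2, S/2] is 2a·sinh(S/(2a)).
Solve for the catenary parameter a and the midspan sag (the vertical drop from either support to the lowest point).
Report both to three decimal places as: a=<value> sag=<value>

a=34.409 sag=29.103

seed: a₀ = √(S³/(24(L−S))) = √(84.162³/(24·22.605)) = 33.148677
iter 1: u=1.269462  f(a)=+1.893e+00  f'(a)=-1.597e+00  a ← 33.148677 − (+1.893e+00/-1.597e+00) = 34.334207
iter 2: u=1.225629  f(a)=+1.063e-01  f'(a)=-1.422e+00  a ← 34.334207 − (+1.063e-01/-1.422e+00) = 34.408955
iter 3: u=1.222967  f(a)=+3.792e-04  f'(a)=-1.412e+00  a ← 34.408955 − (+3.792e-04/-1.412e+00) = 34.409224
iter 4: u=1.222957  f(a)=+4.866e-09  f'(a)=-1.412e+00  a ← 34.409224 − (+4.866e-09/-1.412e+00) = 34.409224
iter 5: u=1.222957  f(a)=+0.000e+00  f'(a)=-1.412e+00  a ← 34.409224 − (+0.000e+00/-1.412e+00) = 34.409224
converged: |Δa| < 1e-12 after 5 iterations
sag = a·(cosh(S/(2a)) − 1) = 34.409224·(cosh(1.222957) − 1) = 29.102923
T_max/T_min = cosh(S/(2a)) = 1.845788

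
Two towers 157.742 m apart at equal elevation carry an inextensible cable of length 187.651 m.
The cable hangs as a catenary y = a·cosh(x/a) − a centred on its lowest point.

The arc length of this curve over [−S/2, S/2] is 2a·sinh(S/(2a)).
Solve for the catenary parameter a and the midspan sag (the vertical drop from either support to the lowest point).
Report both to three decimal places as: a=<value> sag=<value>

seed: a₀ = √(S³/(24(L−S))) = √(157.742³/(24·29.909)) = 73.945959
iter 1: u=1.066603  f(a)=+1.748e+00  f'(a)=-9.048e-01  a ← 73.945959 − (+1.748e+00/-9.048e-01) = 75.878016
iter 2: u=1.039445  f(a)=+7.086e-02  f'(a)=-8.328e-01  a ← 75.878016 − (+7.086e-02/-8.328e-01) = 75.963099
iter 3: u=1.038280  f(a)=+1.273e-04  f'(a)=-8.298e-01  a ← 75.963099 − (+1.273e-04/-8.298e-01) = 75.963252
iter 4: u=1.038278  f(a)=+4.125e-10  f'(a)=-8.298e-01  a ← 75.963252 − (+4.125e-10/-8.298e-01) = 75.963252
iter 5: u=1.038278  f(a)=+0.000e+00  f'(a)=-8.298e-01  a ← 75.963252 − (+0.000e+00/-8.298e-01) = 75.963252
converged: |Δa| < 1e-12 after 5 iterations
sag = a·(cosh(S/(2a)) − 1) = 75.963252·(cosh(1.038278) − 1) = 44.758080
T_max/T_min = cosh(S/(2a)) = 1.589207

a=75.963 sag=44.758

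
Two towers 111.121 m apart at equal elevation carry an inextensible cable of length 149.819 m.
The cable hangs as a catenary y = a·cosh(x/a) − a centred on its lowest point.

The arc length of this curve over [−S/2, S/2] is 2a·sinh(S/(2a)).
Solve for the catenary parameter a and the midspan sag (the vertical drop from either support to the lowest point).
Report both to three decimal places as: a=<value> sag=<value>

a=40.302 sag=44.761

seed: a₀ = √(S³/(24(L−S))) = √(111.121³/(24·38.698)) = 38.436544
iter 1: u=1.445512  f(a)=+4.250e+00  f'(a)=-2.467e+00  a ← 38.436544 − (+4.250e+00/-2.467e+00) = 40.159320
iter 2: u=1.383502  f(a)=+3.024e-01  f'(a)=-2.127e+00  a ← 40.159320 − (+3.024e-01/-2.127e+00) = 40.301496
iter 3: u=1.378621  f(a)=+1.791e-03  f'(a)=-2.102e+00  a ← 40.301496 − (+1.791e-03/-2.102e+00) = 40.302348
iter 4: u=1.378592  f(a)=+6.363e-08  f'(a)=-2.102e+00  a ← 40.302348 − (+6.363e-08/-2.102e+00) = 40.302348
iter 5: u=1.378592  f(a)=+2.842e-14  f'(a)=-2.102e+00  a ← 40.302348 − (+2.842e-14/-2.102e+00) = 40.302348
converged: |Δa| < 1e-12 after 5 iterations
sag = a·(cosh(S/(2a)) − 1) = 40.302348·(cosh(1.378592) − 1) = 44.760643
T_max/T_min = cosh(S/(2a)) = 2.110621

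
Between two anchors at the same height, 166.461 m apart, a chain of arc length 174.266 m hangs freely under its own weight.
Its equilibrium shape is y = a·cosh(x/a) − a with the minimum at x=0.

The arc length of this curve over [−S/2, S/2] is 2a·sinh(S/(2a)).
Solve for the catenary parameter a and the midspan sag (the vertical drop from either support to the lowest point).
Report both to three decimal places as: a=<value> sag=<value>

a=158.011 sag=22.432

seed: a₀ = √(S³/(24(L−S))) = √(166.461³/(24·7.805)) = 156.919413
iter 1: u=0.530403  f(a)=+1.105e-01  f'(a)=-1.023e-01  a ← 156.919413 − (+1.105e-01/-1.023e-01) = 157.999776
iter 2: u=0.526776  f(a)=+1.152e-03  f'(a)=-1.002e-01  a ← 157.999776 − (+1.152e-03/-1.002e-01) = 158.011274
iter 3: u=0.526738  f(a)=+1.280e-07  f'(a)=-1.002e-01  a ← 158.011274 − (+1.280e-07/-1.002e-01) = 158.011275
iter 4: u=0.526738  f(a)=+0.000e+00  f'(a)=-1.002e-01  a ← 158.011275 − (+0.000e+00/-1.002e-01) = 158.011275
converged: |Δa| < 1e-12 after 4 iterations
sag = a·(cosh(S/(2a)) − 1) = 158.011275·(cosh(0.526738) − 1) = 22.431854
T_max/T_min = cosh(S/(2a)) = 1.141964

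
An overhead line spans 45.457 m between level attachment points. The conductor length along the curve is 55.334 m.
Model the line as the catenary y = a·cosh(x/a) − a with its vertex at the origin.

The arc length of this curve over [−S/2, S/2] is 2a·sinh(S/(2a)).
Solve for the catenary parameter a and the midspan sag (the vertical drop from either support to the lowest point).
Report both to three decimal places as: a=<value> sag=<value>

a=20.525 sag=13.924

seed: a₀ = √(S³/(24(L−S))) = √(45.457³/(24·9.877)) = 19.905955
iter 1: u=1.141794  f(a)=+6.642e-01  f'(a)=-1.128e+00  a ← 19.905955 − (+6.642e-01/-1.128e+00) = 20.494813
iter 2: u=1.108988  f(a)=+3.061e-02  f'(a)=-1.026e+00  a ← 20.494813 − (+3.061e-02/-1.026e+00) = 20.524645
iter 3: u=1.107376  f(a)=+7.198e-05  f'(a)=-1.021e+00  a ← 20.524645 − (+7.198e-05/-1.021e+00) = 20.524716
iter 4: u=1.107372  f(a)=+4.001e-10  f'(a)=-1.021e+00  a ← 20.524716 − (+4.001e-10/-1.021e+00) = 20.524716
iter 5: u=1.107372  f(a)=+1.421e-14  f'(a)=-1.021e+00  a ← 20.524716 − (+1.421e-14/-1.021e+00) = 20.524716
converged: |Δa| < 1e-12 after 5 iterations
sag = a·(cosh(S/(2a)) − 1) = 20.524716·(cosh(1.107372) − 1) = 13.924186
T_max/T_min = cosh(S/(2a)) = 1.678411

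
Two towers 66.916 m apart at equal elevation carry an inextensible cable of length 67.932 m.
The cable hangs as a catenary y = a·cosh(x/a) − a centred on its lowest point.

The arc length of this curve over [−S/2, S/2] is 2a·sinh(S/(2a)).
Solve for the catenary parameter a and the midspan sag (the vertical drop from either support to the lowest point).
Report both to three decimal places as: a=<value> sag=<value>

a=111.103 sag=5.076

seed: a₀ = √(S³/(24(L−S))) = √(66.916³/(24·1.016)) = 110.851732
iter 1: u=0.301827  f(a)=+4.638e-03  f'(a)=-1.850e-02  a ← 110.851732 − (+4.638e-03/-1.850e-02) = 111.102452
iter 2: u=0.301145  f(a)=+1.578e-05  f'(a)=-1.837e-02  a ← 111.102452 − (+1.578e-05/-1.837e-02) = 111.103311
iter 3: u=0.301143  f(a)=+1.841e-10  f'(a)=-1.837e-02  a ← 111.103311 − (+1.841e-10/-1.837e-02) = 111.103311
iter 4: u=0.301143  f(a)=-1.421e-14  f'(a)=-1.837e-02  a ← 111.103311 − (-1.421e-14/-1.837e-02) = 111.103311
converged: |Δa| < 1e-12 after 4 iterations
sag = a·(cosh(S/(2a)) − 1) = 111.103311·(cosh(0.301143) − 1) = 5.076011
T_max/T_min = cosh(S/(2a)) = 1.045687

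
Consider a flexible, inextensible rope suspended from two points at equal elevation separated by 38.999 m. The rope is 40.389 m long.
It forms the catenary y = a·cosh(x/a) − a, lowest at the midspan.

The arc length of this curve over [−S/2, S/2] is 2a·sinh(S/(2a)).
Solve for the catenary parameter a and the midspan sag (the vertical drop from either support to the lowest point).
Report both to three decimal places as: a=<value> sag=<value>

a=42.390 sag=4.565

seed: a₀ = √(S³/(24(L−S))) = √(38.999³/(24·1.390)) = 42.166464
iter 1: u=0.462441  f(a)=+1.494e-02  f'(a)=-6.735e-02  a ← 42.166464 − (+1.494e-02/-6.735e-02) = 42.388270
iter 2: u=0.460021  f(a)=+1.187e-04  f'(a)=-6.628e-02  a ← 42.388270 − (+1.187e-04/-6.628e-02) = 42.390061
iter 3: u=0.460002  f(a)=+7.626e-09  f'(a)=-6.627e-02  a ← 42.390061 − (+7.626e-09/-6.627e-02) = 42.390061
iter 4: u=0.460002  f(a)=+0.000e+00  f'(a)=-6.627e-02  a ← 42.390061 − (+0.000e+00/-6.627e-02) = 42.390061
converged: |Δa| < 1e-12 after 4 iterations
sag = a·(cosh(S/(2a)) − 1) = 42.390061·(cosh(0.460002) − 1) = 4.564546
T_max/T_min = cosh(S/(2a)) = 1.107680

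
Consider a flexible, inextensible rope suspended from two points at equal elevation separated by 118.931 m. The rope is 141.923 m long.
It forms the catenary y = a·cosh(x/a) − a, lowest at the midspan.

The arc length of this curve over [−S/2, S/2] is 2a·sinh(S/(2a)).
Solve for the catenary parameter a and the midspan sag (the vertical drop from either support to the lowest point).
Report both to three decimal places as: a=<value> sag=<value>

a=56.749 sag=34.114

seed: a₀ = √(S³/(24(L−S))) = √(118.931³/(24·22.992)) = 55.213924
iter 1: u=1.077002  f(a)=+1.371e+00  f'(a)=-9.335e-01  a ← 55.213924 − (+1.371e+00/-9.335e-01) = 56.682427
iter 2: u=1.049099  f(a)=+5.660e-02  f'(a)=-8.579e-01  a ← 56.682427 − (+5.660e-02/-8.579e-01) = 56.748398
iter 3: u=1.047880  f(a)=+1.057e-04  f'(a)=-8.547e-01  a ← 56.748398 − (+1.057e-04/-8.547e-01) = 56.748521
iter 4: u=1.047878  f(a)=+3.698e-10  f'(a)=-8.547e-01  a ← 56.748521 − (+3.698e-10/-8.547e-01) = 56.748521
iter 5: u=1.047878  f(a)=+0.000e+00  f'(a)=-8.547e-01  a ← 56.748521 − (+0.000e+00/-8.547e-01) = 56.748521
converged: |Δa| < 1e-12 after 5 iterations
sag = a·(cosh(S/(2a)) − 1) = 56.748521·(cosh(1.047878) − 1) = 34.113622
T_max/T_min = cosh(S/(2a)) = 1.601137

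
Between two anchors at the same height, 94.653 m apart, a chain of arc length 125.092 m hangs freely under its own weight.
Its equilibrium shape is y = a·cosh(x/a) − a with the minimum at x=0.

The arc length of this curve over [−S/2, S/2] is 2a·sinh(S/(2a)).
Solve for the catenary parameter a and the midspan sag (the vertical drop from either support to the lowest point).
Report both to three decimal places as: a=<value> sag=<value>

a=35.606 sag=36.365

seed: a₀ = √(S³/(24(L−S))) = √(94.653³/(24·30.439)) = 34.070677
iter 1: u=1.389068  f(a)=+3.075e+00  f'(a)=-2.156e+00  a ← 34.070677 − (+3.075e+00/-2.156e+00) = 35.496888
iter 2: u=1.333258  f(a)=+2.036e-01  f'(a)=-1.879e+00  a ← 35.496888 − (+2.036e-01/-1.879e+00) = 35.605248
iter 3: u=1.329200  f(a)=+1.033e-03  f'(a)=-1.860e+00  a ← 35.605248 − (+1.033e-03/-1.860e+00) = 35.605803
iter 4: u=1.329179  f(a)=+2.688e-08  f'(a)=-1.860e+00  a ← 35.605803 − (+2.688e-08/-1.860e+00) = 35.605803
iter 5: u=1.329179  f(a)=-1.421e-14  f'(a)=-1.860e+00  a ← 35.605803 − (-1.421e-14/-1.860e+00) = 35.605803
converged: |Δa| < 1e-12 after 5 iterations
sag = a·(cosh(S/(2a)) − 1) = 35.605803·(cosh(1.329179) − 1) = 36.364853
T_max/T_min = cosh(S/(2a)) = 2.021318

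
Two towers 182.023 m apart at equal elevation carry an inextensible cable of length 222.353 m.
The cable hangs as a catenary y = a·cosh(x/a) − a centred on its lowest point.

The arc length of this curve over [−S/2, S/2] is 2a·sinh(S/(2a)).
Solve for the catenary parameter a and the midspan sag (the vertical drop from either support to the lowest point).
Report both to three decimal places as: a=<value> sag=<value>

a=81.435 sag=56.376

seed: a₀ = √(S³/(24(L−S))) = √(182.023³/(24·40.330)) = 78.935010
iter 1: u=1.152993  f(a)=+2.767e+00  f'(a)=-1.164e+00  a ← 78.935010 − (+2.767e+00/-1.164e+00) = 81.311662
iter 2: u=1.119292  f(a)=+1.299e-01  f'(a)=-1.057e+00  a ← 81.311662 − (+1.299e-01/-1.057e+00) = 81.434513
iter 3: u=1.117604  f(a)=+3.174e-04  f'(a)=-1.052e+00  a ← 81.434513 − (+3.174e-04/-1.052e+00) = 81.434815
iter 4: u=1.117599  f(a)=+1.906e-09  f'(a)=-1.052e+00  a ← 81.434815 − (+1.906e-09/-1.052e+00) = 81.434815
iter 5: u=1.117599  f(a)=+0.000e+00  f'(a)=-1.052e+00  a ← 81.434815 − (+0.000e+00/-1.052e+00) = 81.434815
converged: |Δa| < 1e-12 after 5 iterations
sag = a·(cosh(S/(2a)) − 1) = 81.434815·(cosh(1.117599) − 1) = 56.376082
T_max/T_min = cosh(S/(2a)) = 1.692285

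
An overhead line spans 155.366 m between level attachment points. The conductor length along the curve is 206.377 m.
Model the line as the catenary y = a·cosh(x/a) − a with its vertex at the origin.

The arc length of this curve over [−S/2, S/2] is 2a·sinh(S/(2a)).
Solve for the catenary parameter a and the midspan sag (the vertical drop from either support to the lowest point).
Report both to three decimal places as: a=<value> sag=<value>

a=57.890 sag=60.428

seed: a₀ = √(S³/(24(L−S))) = √(155.366³/(24·51.011)) = 55.347300
iter 1: u=1.403555  f(a)=+5.267e+00  f'(a)=-2.233e+00  a ← 55.347300 − (+5.267e+00/-2.233e+00) = 57.705963
iter 2: u=1.346187  f(a)=+3.554e-01  f'(a)=-1.941e+00  a ← 57.705963 − (+3.554e-01/-1.941e+00) = 57.889068
iter 3: u=1.341929  f(a)=+1.877e-03  f'(a)=-1.920e+00  a ← 57.889068 − (+1.877e-03/-1.920e+00) = 57.890046
iter 4: u=1.341906  f(a)=+5.297e-08  f'(a)=-1.920e+00  a ← 57.890046 − (+5.297e-08/-1.920e+00) = 57.890046
iter 5: u=1.341906  f(a)=+2.842e-14  f'(a)=-1.920e+00  a ← 57.890046 − (+2.842e-14/-1.920e+00) = 57.890046
converged: |Δa| < 1e-12 after 5 iterations
sag = a·(cosh(S/(2a)) − 1) = 57.890046·(cosh(1.341906) − 1) = 60.427848
T_max/T_min = cosh(S/(2a)) = 2.043838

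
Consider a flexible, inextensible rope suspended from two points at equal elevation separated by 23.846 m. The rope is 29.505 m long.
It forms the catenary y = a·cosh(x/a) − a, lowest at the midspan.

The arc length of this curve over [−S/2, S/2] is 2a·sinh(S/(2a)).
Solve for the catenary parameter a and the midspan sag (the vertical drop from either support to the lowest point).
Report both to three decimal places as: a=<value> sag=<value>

a=10.330 sag=7.680

seed: a₀ = √(S³/(24(L−S))) = √(23.846³/(24·5.659)) = 9.991895
iter 1: u=1.193267  f(a)=+4.168e-01  f'(a)=-1.302e+00  a ← 9.991895 − (+4.168e-01/-1.302e+00) = 10.311929
iter 2: u=1.156234  f(a)=+2.086e-02  f'(a)=-1.175e+00  a ← 10.311929 − (+2.086e-02/-1.175e+00) = 10.329685
iter 3: u=1.154246  f(a)=+5.837e-05  f'(a)=-1.168e+00  a ← 10.329685 − (+5.837e-05/-1.168e+00) = 10.329735
iter 4: u=1.154241  f(a)=+4.597e-10  f'(a)=-1.168e+00  a ← 10.329735 − (+4.597e-10/-1.168e+00) = 10.329735
iter 5: u=1.154241  f(a)=+0.000e+00  f'(a)=-1.168e+00  a ← 10.329735 − (+0.000e+00/-1.168e+00) = 10.329735
converged: |Δa| < 1e-12 after 5 iterations
sag = a·(cosh(S/(2a)) − 1) = 10.329735·(cosh(1.154241) − 1) = 7.679698
T_max/T_min = cosh(S/(2a)) = 1.743455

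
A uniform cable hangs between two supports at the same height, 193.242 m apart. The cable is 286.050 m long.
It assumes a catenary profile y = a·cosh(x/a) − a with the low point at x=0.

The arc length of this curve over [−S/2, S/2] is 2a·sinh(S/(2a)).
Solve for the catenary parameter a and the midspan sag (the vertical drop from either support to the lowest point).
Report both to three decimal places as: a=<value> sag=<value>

a=60.636 sag=94.711

seed: a₀ = √(S³/(24(L−S))) = √(193.242³/(24·92.808)) = 56.918567
iter 1: u=1.697530  f(a)=+1.433e+01  f'(a)=-4.303e+00  a ← 56.918567 − (+1.433e+01/-4.303e+00) = 60.248218
iter 2: u=1.603715  f(a)=+1.353e+00  f'(a)=-3.525e+00  a ← 60.248218 − (+1.353e+00/-3.525e+00) = 60.632148
iter 3: u=1.593561  f(a)=+1.486e-02  f'(a)=-3.448e+00  a ← 60.632148 − (+1.486e-02/-3.448e+00) = 60.636458
iter 4: u=1.593447  f(a)=+1.835e-06  f'(a)=-3.447e+00  a ← 60.636458 − (+1.835e-06/-3.447e+00) = 60.636458
iter 5: u=1.593447  f(a)=-5.684e-14  f'(a)=-3.447e+00  a ← 60.636458 − (-5.684e-14/-3.447e+00) = 60.636458
converged: |Δa| < 1e-12 after 5 iterations
sag = a·(cosh(S/(2a)) − 1) = 60.636458·(cosh(1.593447) − 1) = 94.711315
T_max/T_min = cosh(S/(2a)) = 2.561953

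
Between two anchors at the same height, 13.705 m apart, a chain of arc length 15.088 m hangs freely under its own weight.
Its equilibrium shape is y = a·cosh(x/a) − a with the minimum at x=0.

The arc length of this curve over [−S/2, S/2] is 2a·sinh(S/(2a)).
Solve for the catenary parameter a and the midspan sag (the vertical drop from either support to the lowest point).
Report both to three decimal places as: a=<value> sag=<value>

a=8.937 sag=2.758

seed: a₀ = √(S³/(24(L−S))) = √(13.705³/(24·1.383)) = 8.806470
iter 1: u=0.778121  f(a)=+4.248e-02  f'(a)=-3.335e-01  a ← 8.806470 − (+4.248e-02/-3.335e-01) = 8.933830
iter 2: u=0.767028  f(a)=+9.390e-04  f'(a)=-3.189e-01  a ← 8.933830 − (+9.390e-04/-3.189e-01) = 8.936774
iter 3: u=0.766776  f(a)=+4.819e-07  f'(a)=-3.186e-01  a ← 8.936774 − (+4.819e-07/-3.186e-01) = 8.936776
iter 4: u=0.766775  f(a)=+1.243e-13  f'(a)=-3.186e-01  a ← 8.936776 − (+1.243e-13/-3.186e-01) = 8.936776
converged: |Δa| < 1e-12 after 4 iterations
sag = a·(cosh(S/(2a)) − 1) = 8.936776·(cosh(0.766775) − 1) = 2.758433
T_max/T_min = cosh(S/(2a)) = 1.308661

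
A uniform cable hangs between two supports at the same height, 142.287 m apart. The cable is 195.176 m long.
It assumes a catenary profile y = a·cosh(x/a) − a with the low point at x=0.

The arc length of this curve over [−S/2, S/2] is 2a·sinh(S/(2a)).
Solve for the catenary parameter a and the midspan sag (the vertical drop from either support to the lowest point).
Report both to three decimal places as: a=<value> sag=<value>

seed: a₀ = √(S³/(24(L−S))) = √(142.287³/(24·52.889)) = 47.638660
iter 1: u=1.493398  f(a)=+6.221e+00  f'(a)=-2.757e+00  a ← 47.638660 − (+6.221e+00/-2.757e+00) = 49.895245
iter 2: u=1.425857  f(a)=+4.693e-01  f'(a)=-2.355e+00  a ← 49.895245 − (+4.693e-01/-2.355e+00) = 50.094523
iter 3: u=1.420185  f(a)=+3.153e-03  f'(a)=-2.324e+00  a ← 50.094523 − (+3.153e-03/-2.324e+00) = 50.095880
iter 4: u=1.420147  f(a)=+1.444e-07  f'(a)=-2.323e+00  a ← 50.095880 − (+1.444e-07/-2.323e+00) = 50.095880
iter 5: u=1.420147  f(a)=+5.684e-14  f'(a)=-2.323e+00  a ← 50.095880 − (+5.684e-14/-2.323e+00) = 50.095880
converged: |Δa| < 1e-12 after 5 iterations
sag = a·(cosh(S/(2a)) − 1) = 50.095880·(cosh(1.420147) − 1) = 59.599220
T_max/T_min = cosh(S/(2a)) = 2.189703

a=50.096 sag=59.599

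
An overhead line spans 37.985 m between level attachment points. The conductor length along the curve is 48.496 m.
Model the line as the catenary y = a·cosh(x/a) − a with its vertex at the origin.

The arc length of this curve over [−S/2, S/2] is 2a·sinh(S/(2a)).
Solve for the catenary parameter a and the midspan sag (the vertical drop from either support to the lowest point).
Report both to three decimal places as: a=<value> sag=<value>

a=15.316 sag=13.364

seed: a₀ = √(S³/(24(L−S))) = √(37.985³/(24·10.511)) = 14.739765
iter 1: u=1.288521  f(a)=+9.079e-01  f'(a)=-1.677e+00  a ← 14.739765 − (+9.079e-01/-1.677e+00) = 15.280971
iter 2: u=1.242886  f(a)=+5.240e-02  f'(a)=-1.489e+00  a ← 15.280971 − (+5.240e-02/-1.489e+00) = 15.316163
iter 3: u=1.240030  f(a)=+1.982e-04  f'(a)=-1.478e+00  a ← 15.316163 − (+1.982e-04/-1.478e+00) = 15.316297
iter 4: u=1.240019  f(a)=+2.859e-09  f'(a)=-1.478e+00  a ← 15.316297 − (+2.859e-09/-1.478e+00) = 15.316297
iter 5: u=1.240019  f(a)=+7.105e-15  f'(a)=-1.478e+00  a ← 15.316297 − (+7.105e-15/-1.478e+00) = 15.316297
converged: |Δa| < 1e-12 after 5 iterations
sag = a·(cosh(S/(2a)) − 1) = 15.316297·(cosh(1.240019) − 1) = 13.363913
T_max/T_min = cosh(S/(2a)) = 1.872529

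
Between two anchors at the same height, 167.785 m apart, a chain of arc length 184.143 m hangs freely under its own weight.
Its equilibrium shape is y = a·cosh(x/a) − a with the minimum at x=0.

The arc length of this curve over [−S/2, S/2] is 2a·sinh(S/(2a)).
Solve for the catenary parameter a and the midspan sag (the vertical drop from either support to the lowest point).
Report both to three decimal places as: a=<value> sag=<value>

seed: a₀ = √(S³/(24(L−S))) = √(167.785³/(24·16.358)) = 109.687964
iter 1: u=0.764829  f(a)=+4.852e-01  f'(a)=-3.161e-01  a ← 109.687964 − (+4.852e-01/-3.161e-01) = 111.222889
iter 2: u=0.754274  f(a)=+1.037e-02  f'(a)=-3.027e-01  a ← 111.222889 − (+1.037e-02/-3.027e-01) = 111.257153
iter 3: u=0.754041  f(a)=+4.969e-06  f'(a)=-3.024e-01  a ← 111.257153 − (+4.969e-06/-3.024e-01) = 111.257169
iter 4: u=0.754041  f(a)=+1.165e-12  f'(a)=-3.024e-01  a ← 111.257169 − (+1.165e-12/-3.024e-01) = 111.257169
converged: |Δa| < 1e-12 after 4 iterations
sag = a·(cosh(S/(2a)) − 1) = 111.257169·(cosh(0.754041) − 1) = 33.156538
T_max/T_min = cosh(S/(2a)) = 1.298017

a=111.257 sag=33.157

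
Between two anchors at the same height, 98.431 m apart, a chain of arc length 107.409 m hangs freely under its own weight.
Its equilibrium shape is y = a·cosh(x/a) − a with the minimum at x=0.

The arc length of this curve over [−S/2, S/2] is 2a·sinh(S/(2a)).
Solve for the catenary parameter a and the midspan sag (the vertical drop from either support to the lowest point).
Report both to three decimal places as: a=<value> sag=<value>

a=67.419 sag=18.775

seed: a₀ = √(S³/(24(L−S))) = √(98.431³/(24·8.978)) = 66.527687
iter 1: u=0.739775  f(a)=+2.489e-01  f'(a)=-2.850e-01  a ← 66.527687 − (+2.489e-01/-2.850e-01) = 67.401104
iter 2: u=0.730188  f(a)=+4.986e-03  f'(a)=-2.736e-01  a ← 67.401104 − (+4.986e-03/-2.736e-01) = 67.419326
iter 3: u=0.729991  f(a)=+2.092e-06  f'(a)=-2.734e-01  a ← 67.419326 − (+2.092e-06/-2.734e-01) = 67.419334
iter 4: u=0.729991  f(a)=+3.695e-13  f'(a)=-2.734e-01  a ← 67.419334 − (+3.695e-13/-2.734e-01) = 67.419334
converged: |Δa| < 1e-12 after 4 iterations
sag = a·(cosh(S/(2a)) − 1) = 67.419334·(cosh(0.729991) − 1) = 18.775445
T_max/T_min = cosh(S/(2a)) = 1.278488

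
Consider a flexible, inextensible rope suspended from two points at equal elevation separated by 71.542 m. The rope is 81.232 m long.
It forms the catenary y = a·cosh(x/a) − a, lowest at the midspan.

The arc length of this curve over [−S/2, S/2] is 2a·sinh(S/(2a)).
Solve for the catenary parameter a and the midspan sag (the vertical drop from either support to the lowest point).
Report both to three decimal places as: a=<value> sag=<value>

a=40.462 sag=16.869

seed: a₀ = √(S³/(24(L−S))) = √(71.542³/(24·9.690)) = 39.680223
iter 1: u=0.901482  f(a)=+4.014e-01  f'(a)=-5.293e-01  a ← 39.680223 − (+4.014e-01/-5.293e-01) = 40.438715
iter 2: u=0.884573  f(a)=+1.180e-02  f'(a)=-4.986e-01  a ← 40.438715 − (+1.180e-02/-4.986e-01) = 40.462383
iter 3: u=0.884056  f(a)=+1.088e-05  f'(a)=-4.976e-01  a ← 40.462383 − (+1.088e-05/-4.976e-01) = 40.462404
iter 4: u=0.884055  f(a)=+9.251e-12  f'(a)=-4.976e-01  a ← 40.462404 − (+9.251e-12/-4.976e-01) = 40.462404
converged: |Δa| < 1e-12 after 4 iterations
sag = a·(cosh(S/(2a)) − 1) = 40.462404·(cosh(0.884055) − 1) = 16.868788
T_max/T_min = cosh(S/(2a)) = 1.416900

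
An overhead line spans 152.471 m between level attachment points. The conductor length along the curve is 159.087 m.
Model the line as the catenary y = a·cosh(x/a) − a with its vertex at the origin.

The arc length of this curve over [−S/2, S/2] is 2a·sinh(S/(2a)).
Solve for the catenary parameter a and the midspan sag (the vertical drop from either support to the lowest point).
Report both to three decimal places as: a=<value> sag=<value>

a=150.372 sag=19.742

seed: a₀ = √(S³/(24(L−S))) = √(152.471³/(24·6.616)) = 149.409256
iter 1: u=0.510246  f(a)=+8.666e-02  f'(a)=-9.089e-02  a ← 149.409256 − (+8.666e-02/-9.089e-02) = 150.362723
iter 2: u=0.507011  f(a)=+8.366e-04  f'(a)=-8.914e-02  a ← 150.362723 − (+8.366e-04/-8.914e-02) = 150.372107
iter 3: u=0.506979  f(a)=+7.964e-08  f'(a)=-8.913e-02  a ← 150.372107 − (+7.964e-08/-8.913e-02) = 150.372108
iter 4: u=0.506979  f(a)=+2.842e-14  f'(a)=-8.913e-02  a ← 150.372108 − (+2.842e-14/-8.913e-02) = 150.372108
converged: |Δa| < 1e-12 after 4 iterations
sag = a·(cosh(S/(2a)) − 1) = 150.372108·(cosh(0.506979) − 1) = 19.742381
T_max/T_min = cosh(S/(2a)) = 1.131290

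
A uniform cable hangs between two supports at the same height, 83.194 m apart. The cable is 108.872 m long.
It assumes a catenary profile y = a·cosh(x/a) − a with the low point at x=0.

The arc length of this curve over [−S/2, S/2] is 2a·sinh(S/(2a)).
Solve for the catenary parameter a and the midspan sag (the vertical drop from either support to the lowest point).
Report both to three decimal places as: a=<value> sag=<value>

a=31.892 sag=31.198

seed: a₀ = √(S³/(24(L−S))) = √(83.194³/(24·25.678)) = 30.566928
iter 1: u=1.360850  f(a)=+2.485e+00  f'(a)=-2.013e+00  a ← 30.566928 − (+2.485e+00/-2.013e+00) = 31.801799
iter 2: u=1.308008  f(a)=+1.585e-01  f'(a)=-1.763e+00  a ← 31.801799 − (+1.585e-01/-1.763e+00) = 31.891712
iter 3: u=1.304320  f(a)=+7.424e-04  f'(a)=-1.747e+00  a ← 31.891712 − (+7.424e-04/-1.747e+00) = 31.892137
iter 4: u=1.304303  f(a)=+1.645e-08  f'(a)=-1.747e+00  a ← 31.892137 − (+1.645e-08/-1.747e+00) = 31.892137
iter 5: u=1.304303  f(a)=+0.000e+00  f'(a)=-1.747e+00  a ← 31.892137 − (+0.000e+00/-1.747e+00) = 31.892137
converged: |Δa| < 1e-12 after 5 iterations
sag = a·(cosh(S/(2a)) − 1) = 31.892137·(cosh(1.304303) − 1) = 31.198167
T_max/T_min = cosh(S/(2a)) = 1.978240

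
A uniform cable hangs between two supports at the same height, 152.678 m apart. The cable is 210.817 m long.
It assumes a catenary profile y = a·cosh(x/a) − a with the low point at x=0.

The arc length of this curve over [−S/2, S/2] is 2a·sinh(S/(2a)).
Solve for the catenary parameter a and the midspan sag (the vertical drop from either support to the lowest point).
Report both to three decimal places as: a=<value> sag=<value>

a=53.168 sag=64.890

seed: a₀ = √(S³/(24(L−S))) = √(152.678³/(24·58.139)) = 50.503944
iter 1: u=1.511545  f(a)=+7.015e+00  f'(a)=-2.873e+00  a ← 50.503944 − (+7.015e+00/-2.873e+00) = 52.945394
iter 2: u=1.441844  f(a)=+5.407e-01  f'(a)=-2.446e+00  a ← 52.945394 − (+5.407e-01/-2.446e+00) = 53.166482
iter 3: u=1.435848  f(a)=+3.806e-03  f'(a)=-2.411e+00  a ← 53.166482 − (+3.806e-03/-2.411e+00) = 53.168060
iter 4: u=1.435806  f(a)=+1.915e-07  f'(a)=-2.411e+00  a ← 53.168060 − (+1.915e-07/-2.411e+00) = 53.168060
iter 5: u=1.435806  f(a)=-2.842e-14  f'(a)=-2.411e+00  a ← 53.168060 − (-2.842e-14/-2.411e+00) = 53.168060
converged: |Δa| < 1e-12 after 5 iterations
sag = a·(cosh(S/(2a)) − 1) = 53.168060·(cosh(1.435806) − 1) = 64.890377
T_max/T_min = cosh(S/(2a)) = 2.220477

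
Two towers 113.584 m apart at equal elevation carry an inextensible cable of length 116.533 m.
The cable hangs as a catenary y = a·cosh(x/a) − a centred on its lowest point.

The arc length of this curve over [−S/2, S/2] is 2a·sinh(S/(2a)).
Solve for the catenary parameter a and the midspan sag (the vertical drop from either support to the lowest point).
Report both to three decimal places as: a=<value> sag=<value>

seed: a₀ = √(S³/(24(L−S))) = √(113.584³/(24·2.949)) = 143.890702
iter 1: u=0.394688  f(a)=+2.305e-02  f'(a)=-4.163e-02  a ← 143.890702 − (+2.305e-02/-4.163e-02) = 144.444489
iter 2: u=0.393175  f(a)=+1.338e-04  f'(a)=-4.115e-02  a ← 144.444489 − (+1.338e-04/-4.115e-02) = 144.447740
iter 3: u=0.393166  f(a)=+4.563e-09  f'(a)=-4.115e-02  a ← 144.447740 − (+4.563e-09/-4.115e-02) = 144.447740
iter 4: u=0.393166  f(a)=+0.000e+00  f'(a)=-4.115e-02  a ← 144.447740 − (+0.000e+00/-4.115e-02) = 144.447740
converged: |Δa| < 1e-12 after 4 iterations
sag = a·(cosh(S/(2a)) − 1) = 144.447740·(cosh(0.393166) − 1) = 11.308912
T_max/T_min = cosh(S/(2a)) = 1.078291

a=144.448 sag=11.309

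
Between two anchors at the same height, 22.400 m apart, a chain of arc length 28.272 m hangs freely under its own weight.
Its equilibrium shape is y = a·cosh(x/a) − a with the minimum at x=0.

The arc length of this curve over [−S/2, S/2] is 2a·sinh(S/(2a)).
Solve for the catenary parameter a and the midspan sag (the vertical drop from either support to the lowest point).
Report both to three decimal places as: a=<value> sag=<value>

a=9.262 sag=7.638

seed: a₀ = √(S³/(24(L−S))) = √(22.400³/(24·5.872)) = 8.930451
iter 1: u=1.254136  f(a)=+4.795e-01  f'(a)=-1.534e+00  a ← 8.930451 − (+4.795e-01/-1.534e+00) = 9.243041
iter 2: u=1.211722  f(a)=+2.632e-02  f'(a)=-1.370e+00  a ← 9.243041 − (+2.632e-02/-1.370e+00) = 9.262261
iter 3: u=1.209208  f(a)=+8.955e-05  f'(a)=-1.360e+00  a ← 9.262261 − (+8.955e-05/-1.360e+00) = 9.262327
iter 4: u=1.209199  f(a)=+1.044e-09  f'(a)=-1.360e+00  a ← 9.262327 − (+1.044e-09/-1.360e+00) = 9.262327
iter 5: u=1.209199  f(a)=+7.105e-15  f'(a)=-1.360e+00  a ← 9.262327 − (+7.105e-15/-1.360e+00) = 9.262327
converged: |Δa| < 1e-12 after 5 iterations
sag = a·(cosh(S/(2a)) − 1) = 9.262327·(cosh(1.209199) − 1) = 7.637886
T_max/T_min = cosh(S/(2a)) = 1.824618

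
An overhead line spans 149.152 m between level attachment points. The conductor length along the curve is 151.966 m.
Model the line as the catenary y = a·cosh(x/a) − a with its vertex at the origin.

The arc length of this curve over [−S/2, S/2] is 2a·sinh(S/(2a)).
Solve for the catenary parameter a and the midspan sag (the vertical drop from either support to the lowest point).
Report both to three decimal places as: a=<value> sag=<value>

a=222.279 sag=12.628

seed: a₀ = √(S³/(24(L−S))) = √(149.152³/(24·2.814)) = 221.654195
iter 1: u=0.336452  f(a)=+1.597e-02  f'(a)=-2.568e-02  a ← 221.654195 − (+1.597e-02/-2.568e-02) = 222.276101
iter 2: u=0.335511  f(a)=+6.746e-05  f'(a)=-2.546e-02  a ← 222.276101 − (+6.746e-05/-2.546e-02) = 222.278750
iter 3: u=0.335507  f(a)=+1.215e-09  f'(a)=-2.546e-02  a ← 222.278750 − (+1.215e-09/-2.546e-02) = 222.278750
iter 4: u=0.335507  f(a)=+0.000e+00  f'(a)=-2.546e-02  a ← 222.278750 − (+0.000e+00/-2.546e-02) = 222.278750
converged: |Δa| < 1e-12 after 4 iterations
sag = a·(cosh(S/(2a)) − 1) = 222.278750·(cosh(0.335507) − 1) = 12.628166
T_max/T_min = cosh(S/(2a)) = 1.056812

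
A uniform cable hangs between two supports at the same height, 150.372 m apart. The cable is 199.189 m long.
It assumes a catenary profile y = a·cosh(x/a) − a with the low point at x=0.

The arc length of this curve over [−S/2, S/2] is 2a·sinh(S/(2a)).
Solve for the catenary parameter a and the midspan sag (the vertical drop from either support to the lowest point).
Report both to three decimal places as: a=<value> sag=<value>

a=56.320 sag=58.096

seed: a₀ = √(S³/(24(L−S))) = √(150.372³/(24·48.817)) = 53.871529
iter 1: u=1.395654  f(a)=+4.981e+00  f'(a)=-2.191e+00  a ← 53.871529 − (+4.981e+00/-2.191e+00) = 56.145085
iter 2: u=1.339138  f(a)=+3.327e-01  f'(a)=-1.907e+00  a ← 56.145085 − (+3.327e-01/-1.907e+00) = 56.319528
iter 3: u=1.334990  f(a)=+1.719e-03  f'(a)=-1.887e+00  a ← 56.319528 − (+1.719e-03/-1.887e+00) = 56.320438
iter 4: u=1.334968  f(a)=+4.641e-08  f'(a)=-1.887e+00  a ← 56.320438 − (+4.641e-08/-1.887e+00) = 56.320438
iter 5: u=1.334968  f(a)=+0.000e+00  f'(a)=-1.887e+00  a ← 56.320438 − (+0.000e+00/-1.887e+00) = 56.320438
converged: |Δa| < 1e-12 after 5 iterations
sag = a·(cosh(S/(2a)) − 1) = 56.320438·(cosh(1.334968) − 1) = 58.095715
T_max/T_min = cosh(S/(2a)) = 2.031521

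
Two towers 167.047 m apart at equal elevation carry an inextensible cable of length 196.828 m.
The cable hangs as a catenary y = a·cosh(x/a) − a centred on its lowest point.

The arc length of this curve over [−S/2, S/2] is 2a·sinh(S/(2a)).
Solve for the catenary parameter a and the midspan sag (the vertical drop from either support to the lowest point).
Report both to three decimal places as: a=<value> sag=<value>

a=82.834 sag=45.800

seed: a₀ = √(S³/(24(L−S))) = √(167.047³/(24·29.781)) = 80.757481
iter 1: u=1.034251  f(a)=+1.634e+00  f'(a)=-8.195e-01  a ← 80.757481 − (+1.634e+00/-8.195e-01) = 82.751326
iter 2: u=1.009331  f(a)=+6.247e-02  f'(a)=-7.579e-01  a ← 82.751326 − (+6.247e-02/-7.579e-01) = 82.833748
iter 3: u=1.008327  f(a)=+9.935e-05  f'(a)=-7.555e-01  a ← 82.833748 − (+9.935e-05/-7.555e-01) = 82.833880
iter 4: u=1.008325  f(a)=+2.522e-10  f'(a)=-7.555e-01  a ← 82.833880 − (+2.522e-10/-7.555e-01) = 82.833880
iter 5: u=1.008325  f(a)=-2.842e-14  f'(a)=-7.555e-01  a ← 82.833880 − (-2.842e-14/-7.555e-01) = 82.833880
converged: |Δa| < 1e-12 after 5 iterations
sag = a·(cosh(S/(2a)) − 1) = 82.833880·(cosh(1.008325) − 1) = 45.800358
T_max/T_min = cosh(S/(2a)) = 1.552918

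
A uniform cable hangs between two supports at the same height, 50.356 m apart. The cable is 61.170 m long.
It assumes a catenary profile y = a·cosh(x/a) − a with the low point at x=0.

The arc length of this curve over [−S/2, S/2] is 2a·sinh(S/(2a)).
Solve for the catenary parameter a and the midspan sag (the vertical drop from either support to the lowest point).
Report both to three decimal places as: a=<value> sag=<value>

seed: a₀ = √(S³/(24(L−S))) = √(50.356³/(24·10.814)) = 22.180842
iter 1: u=1.135124  f(a)=+7.185e-01  f'(a)=-1.107e+00  a ← 22.180842 − (+7.185e-01/-1.107e+00) = 22.830067
iter 2: u=1.102844  f(a)=+3.275e-02  f'(a)=-1.008e+00  a ← 22.830067 − (+3.275e-02/-1.008e+00) = 22.862563
iter 3: u=1.101276  f(a)=+7.525e-05  f'(a)=-1.003e+00  a ← 22.862563 − (+7.525e-05/-1.003e+00) = 22.862638
iter 4: u=1.101273  f(a)=+3.993e-10  f'(a)=-1.003e+00  a ← 22.862638 − (+3.993e-10/-1.003e+00) = 22.862638
iter 5: u=1.101273  f(a)=-7.105e-15  f'(a)=-1.003e+00  a ← 22.862638 − (-7.105e-15/-1.003e+00) = 22.862638
converged: |Δa| < 1e-12 after 5 iterations
sag = a·(cosh(S/(2a)) − 1) = 22.862638·(cosh(1.101273) − 1) = 15.322993
T_max/T_min = cosh(S/(2a)) = 1.670220

a=22.863 sag=15.323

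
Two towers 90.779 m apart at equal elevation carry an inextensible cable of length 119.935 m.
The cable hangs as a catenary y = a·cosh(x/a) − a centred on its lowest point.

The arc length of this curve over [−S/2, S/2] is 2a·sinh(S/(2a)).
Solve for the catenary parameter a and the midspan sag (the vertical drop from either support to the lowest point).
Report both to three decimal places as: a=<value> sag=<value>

seed: a₀ = √(S³/(24(L−S))) = √(90.779³/(24·29.156)) = 32.697045
iter 1: u=1.388184  f(a)=+2.942e+00  f'(a)=-2.152e+00  a ← 32.697045 − (+2.942e+00/-2.152e+00) = 34.064250
iter 2: u=1.332467  f(a)=+1.946e-01  f'(a)=-1.876e+00  a ← 34.064250 − (+1.946e-01/-1.876e+00) = 34.167990
iter 3: u=1.328422  f(a)=+9.845e-04  f'(a)=-1.857e+00  a ← 34.167990 − (+9.845e-04/-1.857e+00) = 34.168520
iter 4: u=1.328401  f(a)=+2.549e-08  f'(a)=-1.857e+00  a ← 34.168520 − (+2.549e-08/-1.857e+00) = 34.168520
iter 5: u=1.328401  f(a)=+0.000e+00  f'(a)=-1.857e+00  a ← 34.168520 − (+0.000e+00/-1.857e+00) = 34.168520
converged: |Δa| < 1e-12 after 5 iterations
sag = a·(cosh(S/(2a)) − 1) = 34.168520·(cosh(1.328401) − 1) = 34.850237
T_max/T_min = cosh(S/(2a)) = 2.019952

a=34.169 sag=34.850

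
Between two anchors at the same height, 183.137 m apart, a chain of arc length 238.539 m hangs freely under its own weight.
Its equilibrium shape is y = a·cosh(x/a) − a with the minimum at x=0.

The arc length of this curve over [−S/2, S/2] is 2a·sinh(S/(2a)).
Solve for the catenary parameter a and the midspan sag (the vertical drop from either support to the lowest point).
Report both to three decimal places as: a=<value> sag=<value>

seed: a₀ = √(S³/(24(L−S))) = √(183.137³/(24·55.402)) = 67.966640
iter 1: u=1.347257  f(a)=+5.251e+00  f'(a)=-1.946e+00  a ← 67.966640 − (+5.251e+00/-1.946e+00) = 70.664900
iter 2: u=1.295813  f(a)=+3.289e-01  f'(a)=-1.709e+00  a ← 70.664900 − (+3.289e-01/-1.709e+00) = 70.857319
iter 3: u=1.292294  f(a)=+1.481e-03  f'(a)=-1.694e+00  a ← 70.857319 − (+1.481e-03/-1.694e+00) = 70.858193
iter 4: u=1.292278  f(a)=+3.032e-08  f'(a)=-1.694e+00  a ← 70.858193 − (+3.032e-08/-1.694e+00) = 70.858193
iter 5: u=1.292278  f(a)=+0.000e+00  f'(a)=-1.694e+00  a ← 70.858193 − (+0.000e+00/-1.694e+00) = 70.858193
converged: |Δa| < 1e-12 after 5 iterations
sag = a·(cosh(S/(2a)) − 1) = 70.858193·(cosh(1.292278) − 1) = 67.872111
T_max/T_min = cosh(S/(2a)) = 1.957858

a=70.858 sag=67.872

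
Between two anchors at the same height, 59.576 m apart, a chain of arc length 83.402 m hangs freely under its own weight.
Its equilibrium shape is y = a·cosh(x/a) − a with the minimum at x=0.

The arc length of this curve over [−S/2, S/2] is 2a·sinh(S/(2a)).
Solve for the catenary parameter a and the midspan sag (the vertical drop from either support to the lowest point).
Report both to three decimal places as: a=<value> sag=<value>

a=20.291 sag=26.084

seed: a₀ = √(S³/(24(L−S))) = √(59.576³/(24·23.826)) = 19.229847
iter 1: u=1.549050  f(a)=+3.027e+00  f'(a)=-3.126e+00  a ← 19.229847 − (+3.027e+00/-3.126e+00) = 20.198352
iter 2: u=1.474774  f(a)=+2.438e-01  f'(a)=-2.641e+00  a ← 20.198352 − (+2.438e-01/-2.641e+00) = 20.290644
iter 3: u=1.468066  f(a)=+1.886e-03  f'(a)=-2.600e+00  a ← 20.290644 − (+1.886e-03/-2.600e+00) = 20.291369
iter 4: u=1.468013  f(a)=+1.148e-07  f'(a)=-2.600e+00  a ← 20.291369 − (+1.148e-07/-2.600e+00) = 20.291369
iter 5: u=1.468013  f(a)=+1.421e-14  f'(a)=-2.600e+00  a ← 20.291369 − (+1.421e-14/-2.600e+00) = 20.291369
converged: |Δa| < 1e-12 after 5 iterations
sag = a·(cosh(S/(2a)) − 1) = 20.291369·(cosh(1.468013) − 1) = 26.084412
T_max/T_min = cosh(S/(2a)) = 2.285493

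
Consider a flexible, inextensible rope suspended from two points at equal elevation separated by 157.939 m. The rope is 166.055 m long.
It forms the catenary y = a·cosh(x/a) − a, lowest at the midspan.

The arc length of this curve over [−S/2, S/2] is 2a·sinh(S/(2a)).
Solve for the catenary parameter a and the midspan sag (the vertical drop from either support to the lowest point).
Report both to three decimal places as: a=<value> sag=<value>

a=143.302 sag=22.315

seed: a₀ = √(S³/(24(L−S))) = √(157.939³/(24·8.116)) = 142.218939
iter 1: u=0.555267  f(a)=+1.260e-01  f'(a)=-1.177e-01  a ← 142.218939 − (+1.260e-01/-1.177e-01) = 143.289866
iter 2: u=0.551117  f(a)=+1.438e-03  f'(a)=-1.150e-01  a ← 143.289866 − (+1.438e-03/-1.150e-01) = 143.302367
iter 3: u=0.551069  f(a)=+1.919e-07  f'(a)=-1.150e-01  a ← 143.302367 − (+1.919e-07/-1.150e-01) = 143.302368
iter 4: u=0.551069  f(a)=+0.000e+00  f'(a)=-1.150e-01  a ← 143.302368 − (+0.000e+00/-1.150e-01) = 143.302368
converged: |Δa| < 1e-12 after 4 iterations
sag = a·(cosh(S/(2a)) − 1) = 143.302368·(cosh(0.551069) − 1) = 22.315066
T_max/T_min = cosh(S/(2a)) = 1.155720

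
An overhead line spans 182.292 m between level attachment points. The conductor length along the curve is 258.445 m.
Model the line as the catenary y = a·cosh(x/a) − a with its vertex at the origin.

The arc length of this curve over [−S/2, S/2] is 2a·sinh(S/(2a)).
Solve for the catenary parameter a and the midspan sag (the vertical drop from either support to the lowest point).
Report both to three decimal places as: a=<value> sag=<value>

a=60.879 sag=81.966

seed: a₀ = √(S³/(24(L−S))) = √(182.292³/(24·76.153)) = 57.570803
iter 1: u=1.583198  f(a)=+1.013e+01  f'(a)=-3.371e+00  a ← 57.570803 − (+1.013e+01/-3.371e+00) = 60.577108
iter 2: u=1.504628  f(a)=+8.479e-01  f'(a)=-2.828e+00  a ← 60.577108 − (+8.479e-01/-2.828e+00) = 60.876890
iter 3: u=1.497218  f(a)=+7.133e-03  f'(a)=-2.781e+00  a ← 60.876890 − (+7.133e-03/-2.781e+00) = 60.879455
iter 4: u=1.497155  f(a)=+5.142e-07  f'(a)=-2.781e+00  a ← 60.879455 − (+5.142e-07/-2.781e+00) = 60.879455
iter 5: u=1.497155  f(a)=+0.000e+00  f'(a)=-2.781e+00  a ← 60.879455 − (+0.000e+00/-2.781e+00) = 60.879455
converged: |Δa| < 1e-12 after 5 iterations
sag = a·(cosh(S/(2a)) − 1) = 60.879455·(cosh(1.497155) − 1) = 81.965785
T_max/T_min = cosh(S/(2a)) = 2.346362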